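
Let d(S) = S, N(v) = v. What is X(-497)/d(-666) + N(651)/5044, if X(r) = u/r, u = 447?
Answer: 36289495/278262348 ≈ 0.13041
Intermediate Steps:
X(r) = 447/r
X(-497)/d(-666) + N(651)/5044 = (447/(-497))/(-666) + 651/5044 = (447*(-1/497))*(-1/666) + 651*(1/5044) = -447/497*(-1/666) + 651/5044 = 149/110334 + 651/5044 = 36289495/278262348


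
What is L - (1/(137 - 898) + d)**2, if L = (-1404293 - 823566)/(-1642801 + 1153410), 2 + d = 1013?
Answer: -289684020791155961/283416605311 ≈ -1.0221e+6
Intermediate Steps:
d = 1011 (d = -2 + 1013 = 1011)
L = 2227859/489391 (L = -2227859/(-489391) = -2227859*(-1/489391) = 2227859/489391 ≈ 4.5523)
L - (1/(137 - 898) + d)**2 = 2227859/489391 - (1/(137 - 898) + 1011)**2 = 2227859/489391 - (1/(-761) + 1011)**2 = 2227859/489391 - (-1/761 + 1011)**2 = 2227859/489391 - (769370/761)**2 = 2227859/489391 - 1*591930196900/579121 = 2227859/489391 - 591930196900/579121 = -289684020791155961/283416605311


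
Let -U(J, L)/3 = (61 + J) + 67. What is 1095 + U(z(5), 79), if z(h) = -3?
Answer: 720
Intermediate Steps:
U(J, L) = -384 - 3*J (U(J, L) = -3*((61 + J) + 67) = -3*(128 + J) = -384 - 3*J)
1095 + U(z(5), 79) = 1095 + (-384 - 3*(-3)) = 1095 + (-384 + 9) = 1095 - 375 = 720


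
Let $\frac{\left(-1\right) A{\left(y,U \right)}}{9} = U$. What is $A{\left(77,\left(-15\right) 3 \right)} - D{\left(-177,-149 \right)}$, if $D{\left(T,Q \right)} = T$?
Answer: $582$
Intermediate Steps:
$A{\left(y,U \right)} = - 9 U$
$A{\left(77,\left(-15\right) 3 \right)} - D{\left(-177,-149 \right)} = - 9 \left(\left(-15\right) 3\right) - -177 = \left(-9\right) \left(-45\right) + 177 = 405 + 177 = 582$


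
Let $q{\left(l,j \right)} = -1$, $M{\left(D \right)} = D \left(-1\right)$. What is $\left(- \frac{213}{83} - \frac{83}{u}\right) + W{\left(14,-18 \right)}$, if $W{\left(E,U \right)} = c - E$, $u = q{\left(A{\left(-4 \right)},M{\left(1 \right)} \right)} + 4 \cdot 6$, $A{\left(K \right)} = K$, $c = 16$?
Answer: $- \frac{7970}{1909} \approx -4.175$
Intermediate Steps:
$M{\left(D \right)} = - D$
$u = 23$ ($u = -1 + 4 \cdot 6 = -1 + 24 = 23$)
$W{\left(E,U \right)} = 16 - E$
$\left(- \frac{213}{83} - \frac{83}{u}\right) + W{\left(14,-18 \right)} = \left(- \frac{213}{83} - \frac{83}{23}\right) + \left(16 - 14\right) = \left(\left(-213\right) \frac{1}{83} - \frac{83}{23}\right) + \left(16 - 14\right) = \left(- \frac{213}{83} - \frac{83}{23}\right) + 2 = - \frac{11788}{1909} + 2 = - \frac{7970}{1909}$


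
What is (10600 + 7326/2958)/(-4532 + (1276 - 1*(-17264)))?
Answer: 5227021/6905944 ≈ 0.75689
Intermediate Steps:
(10600 + 7326/2958)/(-4532 + (1276 - 1*(-17264))) = (10600 + 7326*(1/2958))/(-4532 + (1276 + 17264)) = (10600 + 1221/493)/(-4532 + 18540) = (5227021/493)/14008 = (5227021/493)*(1/14008) = 5227021/6905944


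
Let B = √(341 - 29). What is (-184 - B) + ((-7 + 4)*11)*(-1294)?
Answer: 42518 - 2*√78 ≈ 42500.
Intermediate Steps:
B = 2*√78 (B = √312 = 2*√78 ≈ 17.664)
(-184 - B) + ((-7 + 4)*11)*(-1294) = (-184 - 2*√78) + ((-7 + 4)*11)*(-1294) = (-184 - 2*√78) - 3*11*(-1294) = (-184 - 2*√78) - 33*(-1294) = (-184 - 2*√78) + 42702 = 42518 - 2*√78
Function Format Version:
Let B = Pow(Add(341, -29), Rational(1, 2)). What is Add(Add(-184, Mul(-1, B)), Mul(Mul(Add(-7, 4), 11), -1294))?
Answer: Add(42518, Mul(-2, Pow(78, Rational(1, 2)))) ≈ 42500.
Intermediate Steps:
B = Mul(2, Pow(78, Rational(1, 2))) (B = Pow(312, Rational(1, 2)) = Mul(2, Pow(78, Rational(1, 2))) ≈ 17.664)
Add(Add(-184, Mul(-1, B)), Mul(Mul(Add(-7, 4), 11), -1294)) = Add(Add(-184, Mul(-1, Mul(2, Pow(78, Rational(1, 2))))), Mul(Mul(Add(-7, 4), 11), -1294)) = Add(Add(-184, Mul(-2, Pow(78, Rational(1, 2)))), Mul(Mul(-3, 11), -1294)) = Add(Add(-184, Mul(-2, Pow(78, Rational(1, 2)))), Mul(-33, -1294)) = Add(Add(-184, Mul(-2, Pow(78, Rational(1, 2)))), 42702) = Add(42518, Mul(-2, Pow(78, Rational(1, 2))))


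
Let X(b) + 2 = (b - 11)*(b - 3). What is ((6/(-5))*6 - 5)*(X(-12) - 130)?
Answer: -12993/5 ≈ -2598.6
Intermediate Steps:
X(b) = -2 + (-11 + b)*(-3 + b) (X(b) = -2 + (b - 11)*(b - 3) = -2 + (-11 + b)*(-3 + b))
((6/(-5))*6 - 5)*(X(-12) - 130) = ((6/(-5))*6 - 5)*((31 + (-12)² - 14*(-12)) - 130) = ((6*(-⅕))*6 - 5)*((31 + 144 + 168) - 130) = (-6/5*6 - 5)*(343 - 130) = (-36/5 - 5)*213 = -61/5*213 = -12993/5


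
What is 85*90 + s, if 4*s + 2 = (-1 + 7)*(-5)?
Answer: 7642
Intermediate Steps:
s = -8 (s = -½ + ((-1 + 7)*(-5))/4 = -½ + (6*(-5))/4 = -½ + (¼)*(-30) = -½ - 15/2 = -8)
85*90 + s = 85*90 - 8 = 7650 - 8 = 7642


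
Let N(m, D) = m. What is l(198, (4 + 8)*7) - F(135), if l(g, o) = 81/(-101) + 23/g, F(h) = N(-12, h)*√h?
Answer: -13715/19998 + 36*√15 ≈ 138.74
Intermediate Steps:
F(h) = -12*√h
l(g, o) = -81/101 + 23/g (l(g, o) = 81*(-1/101) + 23/g = -81/101 + 23/g)
l(198, (4 + 8)*7) - F(135) = (-81/101 + 23/198) - (-12)*√135 = (-81/101 + 23*(1/198)) - (-12)*3*√15 = (-81/101 + 23/198) - (-36)*√15 = -13715/19998 + 36*√15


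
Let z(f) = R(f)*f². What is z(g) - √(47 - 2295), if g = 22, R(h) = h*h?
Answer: 234256 - 2*I*√562 ≈ 2.3426e+5 - 47.413*I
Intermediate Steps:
R(h) = h²
z(f) = f⁴ (z(f) = f²*f² = f⁴)
z(g) - √(47 - 2295) = 22⁴ - √(47 - 2295) = 234256 - √(-2248) = 234256 - 2*I*√562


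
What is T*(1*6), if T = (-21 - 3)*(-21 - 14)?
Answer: 5040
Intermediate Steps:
T = 840 (T = -24*(-35) = 840)
T*(1*6) = 840*(1*6) = 840*6 = 5040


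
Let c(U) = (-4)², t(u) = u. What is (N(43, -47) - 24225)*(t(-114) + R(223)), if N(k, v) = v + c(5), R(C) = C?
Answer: -2643904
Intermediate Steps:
c(U) = 16
N(k, v) = 16 + v (N(k, v) = v + 16 = 16 + v)
(N(43, -47) - 24225)*(t(-114) + R(223)) = ((16 - 47) - 24225)*(-114 + 223) = (-31 - 24225)*109 = -24256*109 = -2643904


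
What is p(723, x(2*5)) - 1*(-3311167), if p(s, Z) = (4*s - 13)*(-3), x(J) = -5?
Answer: 3302530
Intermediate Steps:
p(s, Z) = 39 - 12*s (p(s, Z) = (-13 + 4*s)*(-3) = 39 - 12*s)
p(723, x(2*5)) - 1*(-3311167) = (39 - 12*723) - 1*(-3311167) = (39 - 8676) + 3311167 = -8637 + 3311167 = 3302530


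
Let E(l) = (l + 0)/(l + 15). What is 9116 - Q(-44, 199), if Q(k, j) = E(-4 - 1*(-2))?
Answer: 118510/13 ≈ 9116.2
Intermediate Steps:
E(l) = l/(15 + l)
Q(k, j) = -2/13 (Q(k, j) = (-4 - 1*(-2))/(15 + (-4 - 1*(-2))) = (-4 + 2)/(15 + (-4 + 2)) = -2/(15 - 2) = -2/13)
9116 - Q(-44, 199) = 9116 - 1*(-2/13) = 9116 + 2/13 = 118510/13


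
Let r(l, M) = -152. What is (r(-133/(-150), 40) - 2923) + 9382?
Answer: 6307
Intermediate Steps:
(r(-133/(-150), 40) - 2923) + 9382 = (-152 - 2923) + 9382 = -3075 + 9382 = 6307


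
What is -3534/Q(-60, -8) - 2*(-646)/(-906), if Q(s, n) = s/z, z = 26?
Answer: 3465391/2265 ≈ 1530.0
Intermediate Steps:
Q(s, n) = s/26
-3534/Q(-60, -8) - 2*(-646)/(-906) = -3534/((1/26)*(-60)) - 2*(-646)/(-906) = -3534/(-30/13) + 1292*(-1/906) = -3534*(-13/30) - 646/453 = 7657/5 - 646/453 = 3465391/2265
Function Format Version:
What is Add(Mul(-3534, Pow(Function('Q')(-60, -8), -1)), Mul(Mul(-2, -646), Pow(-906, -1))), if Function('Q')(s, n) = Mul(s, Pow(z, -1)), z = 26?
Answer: Rational(3465391, 2265) ≈ 1530.0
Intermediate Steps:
Function('Q')(s, n) = Mul(Rational(1, 26), s) (Function('Q')(s, n) = Mul(s, Pow(26, -1)) = Mul(s, Rational(1, 26)) = Mul(Rational(1, 26), s))
Add(Mul(-3534, Pow(Function('Q')(-60, -8), -1)), Mul(Mul(-2, -646), Pow(-906, -1))) = Add(Mul(-3534, Pow(Mul(Rational(1, 26), -60), -1)), Mul(Mul(-2, -646), Pow(-906, -1))) = Add(Mul(-3534, Pow(Rational(-30, 13), -1)), Mul(1292, Rational(-1, 906))) = Add(Mul(-3534, Rational(-13, 30)), Rational(-646, 453)) = Add(Rational(7657, 5), Rational(-646, 453)) = Rational(3465391, 2265)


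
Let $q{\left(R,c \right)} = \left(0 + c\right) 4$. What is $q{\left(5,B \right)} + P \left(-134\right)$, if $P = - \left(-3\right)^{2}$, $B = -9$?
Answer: $1170$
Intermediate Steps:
$P = -9$ ($P = \left(-1\right) 9 = -9$)
$q{\left(R,c \right)} = 4 c$ ($q{\left(R,c \right)} = c 4 = 4 c$)
$q{\left(5,B \right)} + P \left(-134\right) = 4 \left(-9\right) - -1206 = -36 + 1206 = 1170$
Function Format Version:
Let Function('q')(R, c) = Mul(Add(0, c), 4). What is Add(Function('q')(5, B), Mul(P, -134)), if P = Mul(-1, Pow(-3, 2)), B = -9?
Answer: 1170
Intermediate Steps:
P = -9 (P = Mul(-1, 9) = -9)
Function('q')(R, c) = Mul(4, c) (Function('q')(R, c) = Mul(c, 4) = Mul(4, c))
Add(Function('q')(5, B), Mul(P, -134)) = Add(Mul(4, -9), Mul(-9, -134)) = Add(-36, 1206) = 1170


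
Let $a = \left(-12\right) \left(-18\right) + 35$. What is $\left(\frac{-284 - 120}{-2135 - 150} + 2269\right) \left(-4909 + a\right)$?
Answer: $- \frac{24152051402}{2285} \approx -1.057 \cdot 10^{7}$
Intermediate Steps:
$a = 251$ ($a = 216 + 35 = 251$)
$\left(\frac{-284 - 120}{-2135 - 150} + 2269\right) \left(-4909 + a\right) = \left(\frac{-284 - 120}{-2135 - 150} + 2269\right) \left(-4909 + 251\right) = \left(- \frac{404}{-2285} + 2269\right) \left(-4658\right) = \left(\left(-404\right) \left(- \frac{1}{2285}\right) + 2269\right) \left(-4658\right) = \left(\frac{404}{2285} + 2269\right) \left(-4658\right) = \frac{5185069}{2285} \left(-4658\right) = - \frac{24152051402}{2285}$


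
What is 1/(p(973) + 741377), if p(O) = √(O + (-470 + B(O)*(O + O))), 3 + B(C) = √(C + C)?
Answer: 1/(741377 + √(-5335 + 1946*√1946)) ≈ 1.3483e-6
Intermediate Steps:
B(C) = -3 + √2*√C (B(C) = -3 + √(C + C) = -3 + √(2*C) = -3 + √2*√C)
p(O) = √(-470 + O + 2*O*(-3 + √2*√O)) (p(O) = √(O + (-470 + (-3 + √2*√O)*(O + O))) = √(O + (-470 + (-3 + √2*√O)*(2*O))) = √(O + (-470 + 2*O*(-3 + √2*√O))) = √(-470 + O + 2*O*(-3 + √2*√O)))
1/(p(973) + 741377) = 1/(√(-470 - 5*973 + 2*√2*973^(3/2)) + 741377) = 1/(√(-470 - 4865 + 2*√2*(973*√973)) + 741377) = 1/(√(-470 - 4865 + 1946*√1946) + 741377) = 1/(√(-5335 + 1946*√1946) + 741377) = 1/(741377 + √(-5335 + 1946*√1946))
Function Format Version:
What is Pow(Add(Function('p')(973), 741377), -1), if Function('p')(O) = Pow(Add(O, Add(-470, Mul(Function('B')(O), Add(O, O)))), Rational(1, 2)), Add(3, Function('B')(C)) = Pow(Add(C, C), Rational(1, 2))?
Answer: Pow(Add(741377, Pow(Add(-5335, Mul(1946, Pow(1946, Rational(1, 2)))), Rational(1, 2))), -1) ≈ 1.3483e-6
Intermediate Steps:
Function('B')(C) = Add(-3, Mul(Pow(2, Rational(1, 2)), Pow(C, Rational(1, 2)))) (Function('B')(C) = Add(-3, Pow(Add(C, C), Rational(1, 2))) = Add(-3, Pow(Mul(2, C), Rational(1, 2))) = Add(-3, Mul(Pow(2, Rational(1, 2)), Pow(C, Rational(1, 2)))))
Function('p')(O) = Pow(Add(-470, O, Mul(2, O, Add(-3, Mul(Pow(2, Rational(1, 2)), Pow(O, Rational(1, 2)))))), Rational(1, 2)) (Function('p')(O) = Pow(Add(O, Add(-470, Mul(Add(-3, Mul(Pow(2, Rational(1, 2)), Pow(O, Rational(1, 2)))), Add(O, O)))), Rational(1, 2)) = Pow(Add(O, Add(-470, Mul(Add(-3, Mul(Pow(2, Rational(1, 2)), Pow(O, Rational(1, 2)))), Mul(2, O)))), Rational(1, 2)) = Pow(Add(O, Add(-470, Mul(2, O, Add(-3, Mul(Pow(2, Rational(1, 2)), Pow(O, Rational(1, 2))))))), Rational(1, 2)) = Pow(Add(-470, O, Mul(2, O, Add(-3, Mul(Pow(2, Rational(1, 2)), Pow(O, Rational(1, 2)))))), Rational(1, 2)))
Pow(Add(Function('p')(973), 741377), -1) = Pow(Add(Pow(Add(-470, Mul(-5, 973), Mul(2, Pow(2, Rational(1, 2)), Pow(973, Rational(3, 2)))), Rational(1, 2)), 741377), -1) = Pow(Add(Pow(Add(-470, -4865, Mul(2, Pow(2, Rational(1, 2)), Mul(973, Pow(973, Rational(1, 2))))), Rational(1, 2)), 741377), -1) = Pow(Add(Pow(Add(-470, -4865, Mul(1946, Pow(1946, Rational(1, 2)))), Rational(1, 2)), 741377), -1) = Pow(Add(Pow(Add(-5335, Mul(1946, Pow(1946, Rational(1, 2)))), Rational(1, 2)), 741377), -1) = Pow(Add(741377, Pow(Add(-5335, Mul(1946, Pow(1946, Rational(1, 2)))), Rational(1, 2))), -1)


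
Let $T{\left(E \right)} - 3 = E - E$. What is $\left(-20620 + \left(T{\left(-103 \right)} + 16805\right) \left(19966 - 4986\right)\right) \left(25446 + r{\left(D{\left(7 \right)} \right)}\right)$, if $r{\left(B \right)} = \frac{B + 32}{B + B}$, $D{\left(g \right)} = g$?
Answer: $\frac{44849477655630}{7} \approx 6.4071 \cdot 10^{12}$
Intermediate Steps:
$T{\left(E \right)} = 3$ ($T{\left(E \right)} = 3 + \left(E - E\right) = 3 + 0 = 3$)
$r{\left(B \right)} = \frac{32 + B}{2 B}$
$\left(-20620 + \left(T{\left(-103 \right)} + 16805\right) \left(19966 - 4986\right)\right) \left(25446 + r{\left(D{\left(7 \right)} \right)}\right) = \left(-20620 + \left(3 + 16805\right) \left(19966 - 4986\right)\right) \left(25446 + \frac{32 + 7}{2 \cdot 7}\right) = \left(-20620 + 16808 \cdot 14980\right) \left(25446 + \frac{1}{2} \cdot \frac{1}{7} \cdot 39\right) = \left(-20620 + 251783840\right) \left(25446 + \frac{39}{14}\right) = 251763220 \cdot \frac{356283}{14} = \frac{44849477655630}{7}$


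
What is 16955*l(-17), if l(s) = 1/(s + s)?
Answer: -16955/34 ≈ -498.68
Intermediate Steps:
l(s) = 1/(2*s)
16955*l(-17) = 16955*((1/2)/(-17)) = 16955*((1/2)*(-1/17)) = 16955*(-1/34) = -16955/34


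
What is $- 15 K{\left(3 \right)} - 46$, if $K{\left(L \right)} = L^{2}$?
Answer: $-181$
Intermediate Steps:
$- 15 K{\left(3 \right)} - 46 = - 15 \cdot 3^{2} - 46 = \left(-15\right) 9 - 46 = -135 - 46 = -181$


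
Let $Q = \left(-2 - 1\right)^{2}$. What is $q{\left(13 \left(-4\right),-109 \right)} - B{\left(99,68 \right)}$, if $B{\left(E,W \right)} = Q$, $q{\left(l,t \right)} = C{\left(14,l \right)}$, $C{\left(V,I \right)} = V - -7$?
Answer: $12$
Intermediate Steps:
$C{\left(V,I \right)} = 7 + V$ ($C{\left(V,I \right)} = V + 7 = 7 + V$)
$q{\left(l,t \right)} = 21$ ($q{\left(l,t \right)} = 7 + 14 = 21$)
$Q = 9$ ($Q = \left(-3\right)^{2} = 9$)
$B{\left(E,W \right)} = 9$
$q{\left(13 \left(-4\right),-109 \right)} - B{\left(99,68 \right)} = 21 - 9 = 12$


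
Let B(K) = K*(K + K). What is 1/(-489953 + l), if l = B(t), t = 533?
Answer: 1/78225 ≈ 1.2784e-5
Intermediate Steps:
B(K) = 2*K² (B(K) = K*(2*K) = 2*K²)
l = 568178 (l = 2*533² = 2*284089 = 568178)
1/(-489953 + l) = 1/(-489953 + 568178) = 1/78225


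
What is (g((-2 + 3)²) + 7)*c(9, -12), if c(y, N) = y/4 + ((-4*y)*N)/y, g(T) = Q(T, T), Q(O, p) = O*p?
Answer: 402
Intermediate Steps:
g(T) = T² (g(T) = T*T = T²)
c(y, N) = -4*N + y/4 (c(y, N) = y*(¼) + (-4*N*y)/y = y/4 - 4*N = -4*N + y/4)
(g((-2 + 3)²) + 7)*c(9, -12) = (((-2 + 3)²)² + 7)*(-4*(-12) + (¼)*9) = ((1²)² + 7)*(48 + 9/4) = (1² + 7)*(201/4) = (1 + 7)*(201/4) = 8*(201/4) = 402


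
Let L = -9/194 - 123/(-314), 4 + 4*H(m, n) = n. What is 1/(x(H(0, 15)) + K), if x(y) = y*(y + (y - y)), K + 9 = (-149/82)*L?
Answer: -9990224/20629675 ≈ -0.48426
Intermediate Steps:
H(m, n) = -1 + n/4
L = 5259/15229 (L = -9*1/194 - 123*(-1/314) = -9/194 + 123/314 = 5259/15229 ≈ 0.34533)
K = -12022593/1248778 (K = -9 - 149/82*(5259/15229) = -9 - 149*1/82*(5259/15229) = -9 - 149/82*5259/15229 = -9 - 783591/1248778 = -12022593/1248778 ≈ -9.6275)
x(y) = y² (x(y) = y*(y + 0) = y*y = y²)
1/(x(H(0, 15)) + K) = 1/((-1 + (¼)*15)² - 12022593/1248778) = 1/((-1 + 15/4)² - 12022593/1248778) = 1/((11/4)² - 12022593/1248778) = 1/(121/16 - 12022593/1248778) = 1/(-20629675/9990224) = -9990224/20629675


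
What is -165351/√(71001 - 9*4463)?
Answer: -55117*√3426/3426 ≈ -941.66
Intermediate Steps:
-165351/√(71001 - 9*4463) = -165351/√(71001 - 40167) = -165351*√3426/10278 = -55117*√3426/3426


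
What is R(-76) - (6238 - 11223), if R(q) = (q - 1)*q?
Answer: 10837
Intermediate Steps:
R(q) = q*(-1 + q) (R(q) = (-1 + q)*q = q*(-1 + q))
R(-76) - (6238 - 11223) = -76*(-1 - 76) - (6238 - 11223) = -76*(-77) - 1*(-4985) = 5852 + 4985 = 10837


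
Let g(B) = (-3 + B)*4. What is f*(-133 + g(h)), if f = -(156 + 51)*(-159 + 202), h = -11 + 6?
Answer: 1468665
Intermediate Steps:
h = -5
g(B) = -12 + 4*B
f = -8901 (f = -207*43 = -1*8901 = -8901)
f*(-133 + g(h)) = -8901*(-133 + (-12 + 4*(-5))) = -8901*(-133 + (-12 - 20)) = -8901*(-133 - 32) = -8901*(-165) = 1468665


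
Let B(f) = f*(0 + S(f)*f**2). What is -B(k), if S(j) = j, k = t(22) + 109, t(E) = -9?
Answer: -100000000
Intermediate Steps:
k = 100 (k = -9 + 109 = 100)
B(f) = f**4 (B(f) = f*(0 + f*f**2) = f*(0 + f**3) = f*f**3 = f**4)
-B(k) = -1*100**4 = -1*100000000 = -100000000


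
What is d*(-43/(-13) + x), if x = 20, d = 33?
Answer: 9999/13 ≈ 769.15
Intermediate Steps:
d*(-43/(-13) + x) = 33*(-43/(-13) + 20) = 33*(-43*(-1/13) + 20) = 33*(43/13 + 20) = 33*(303/13) = 9999/13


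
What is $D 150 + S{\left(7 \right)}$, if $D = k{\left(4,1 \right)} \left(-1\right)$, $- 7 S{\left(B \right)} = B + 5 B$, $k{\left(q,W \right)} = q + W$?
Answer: $-756$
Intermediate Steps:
$k{\left(q,W \right)} = W + q$
$S{\left(B \right)} = - \frac{6 B}{7}$ ($S{\left(B \right)} = - \frac{B + 5 B}{7} = - \frac{6 B}{7}$)
$D = -5$ ($D = \left(1 + 4\right) \left(-1\right) = 5 \left(-1\right) = -5$)
$D 150 + S{\left(7 \right)} = \left(-5\right) 150 - 6 = -750 - 6 = -756$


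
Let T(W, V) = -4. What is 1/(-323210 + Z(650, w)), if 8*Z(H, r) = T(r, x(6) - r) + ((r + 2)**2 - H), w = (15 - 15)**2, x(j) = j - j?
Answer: -4/1293165 ≈ -3.0932e-6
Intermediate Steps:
x(j) = 0
w = 0 (w = 0**2 = 0)
Z(H, r) = -1/2 - H/8 + (2 + r)**2/8 (Z(H, r) = (-4 + ((r + 2)**2 - H))/8 = (-4 + ((2 + r)**2 - H))/8 = (-4 + (2 + r)**2 - H)/8 = -1/2 - H/8 + (2 + r)**2/8)
1/(-323210 + Z(650, w)) = 1/(-323210 + (-1/2 - 1/8*650 + (2 + 0)**2/8)) = 1/(-323210 + (-1/2 - 325/4 + (1/8)*2**2)) = 1/(-323210 + (-1/2 - 325/4 + (1/8)*4)) = 1/(-323210 + (-1/2 - 325/4 + 1/2)) = 1/(-323210 - 325/4) = 1/(-1293165/4) = -4/1293165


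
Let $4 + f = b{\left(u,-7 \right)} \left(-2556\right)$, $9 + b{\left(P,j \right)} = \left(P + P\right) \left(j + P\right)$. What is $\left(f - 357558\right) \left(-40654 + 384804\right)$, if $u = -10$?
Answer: $-414218251700$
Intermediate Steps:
$b{\left(P,j \right)} = -9 + 2 P \left(P + j\right)$ ($b{\left(P,j \right)} = -9 + \left(P + P\right) \left(j + P\right) = -9 + 2 P \left(P + j\right)$)
$f = -846040$ ($f = -4 + \left(-9 + 2 \left(-10\right)^{2} + 2 \left(-10\right) \left(-7\right)\right) \left(-2556\right) = -4 + \left(-9 + 2 \cdot 100 + 140\right) \left(-2556\right) = -4 + \left(-9 + 200 + 140\right) \left(-2556\right) = -4 + 331 \left(-2556\right) = -4 - 846036 = -846040$)
$\left(f - 357558\right) \left(-40654 + 384804\right) = \left(-846040 - 357558\right) \left(-40654 + 384804\right) = \left(-1203598\right) 344150 = -414218251700$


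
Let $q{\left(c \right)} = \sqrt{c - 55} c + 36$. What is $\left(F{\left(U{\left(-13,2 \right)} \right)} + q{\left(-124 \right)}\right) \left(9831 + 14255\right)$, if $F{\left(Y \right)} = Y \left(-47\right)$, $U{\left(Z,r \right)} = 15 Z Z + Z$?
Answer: $-2854142828 - 2986664 i \sqrt{179} \approx -2.8541 \cdot 10^{9} - 3.9959 \cdot 10^{7} i$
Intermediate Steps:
$U{\left(Z,r \right)} = Z + 15 Z^{2}$ ($U{\left(Z,r \right)} = 15 Z^{2} + Z = Z + 15 Z^{2}$)
$F{\left(Y \right)} = - 47 Y$
$q{\left(c \right)} = 36 + c \sqrt{-55 + c}$ ($q{\left(c \right)} = \sqrt{-55 + c} c + 36 = c \sqrt{-55 + c} + 36 = 36 + c \sqrt{-55 + c}$)
$\left(F{\left(U{\left(-13,2 \right)} \right)} + q{\left(-124 \right)}\right) \left(9831 + 14255\right) = \left(- 47 \left(- 13 \left(1 + 15 \left(-13\right)\right)\right) + \left(36 - 124 \sqrt{-55 - 124}\right)\right) \left(9831 + 14255\right) = \left(- 47 \left(- 13 \left(1 - 195\right)\right) + \left(36 - 124 \sqrt{-179}\right)\right) 24086 = \left(- 47 \left(\left(-13\right) \left(-194\right)\right) + \left(36 - 124 i \sqrt{179}\right)\right) 24086 = \left(\left(-47\right) 2522 + \left(36 - 124 i \sqrt{179}\right)\right) 24086 = \left(-118534 + \left(36 - 124 i \sqrt{179}\right)\right) 24086 = \left(-118498 - 124 i \sqrt{179}\right) 24086 = -2854142828 - 2986664 i \sqrt{179}$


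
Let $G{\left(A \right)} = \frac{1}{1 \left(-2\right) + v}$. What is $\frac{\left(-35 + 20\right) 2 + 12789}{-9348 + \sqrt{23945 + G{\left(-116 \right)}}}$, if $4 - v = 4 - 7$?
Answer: $- \frac{298177830}{218402897} - \frac{12759 \sqrt{598630}}{436805794} \approx -1.3879$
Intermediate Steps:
$v = 7$ ($v = 4 - \left(4 - 7\right) = 4 - -3 = 4 + 3 = 7$)
$G{\left(A \right)} = \frac{1}{5}$ ($G{\left(A \right)} = \frac{1}{1 \left(-2\right) + 7} = \frac{1}{-2 + 7} = \frac{1}{5}$)
$\frac{\left(-35 + 20\right) 2 + 12789}{-9348 + \sqrt{23945 + G{\left(-116 \right)}}} = \frac{\left(-35 + 20\right) 2 + 12789}{-9348 + \sqrt{23945 + \frac{1}{5}}} = \frac{\left(-15\right) 2 + 12789}{-9348 + \sqrt{\frac{119726}{5}}} = \frac{-30 + 12789}{-9348 + \frac{\sqrt{598630}}{5}} = \frac{12759}{-9348 + \frac{\sqrt{598630}}{5}}$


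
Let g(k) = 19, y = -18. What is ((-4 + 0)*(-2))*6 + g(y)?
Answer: 67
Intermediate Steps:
((-4 + 0)*(-2))*6 + g(y) = ((-4 + 0)*(-2))*6 + 19 = -4*(-2)*6 + 19 = 8*6 + 19 = 48 + 19 = 67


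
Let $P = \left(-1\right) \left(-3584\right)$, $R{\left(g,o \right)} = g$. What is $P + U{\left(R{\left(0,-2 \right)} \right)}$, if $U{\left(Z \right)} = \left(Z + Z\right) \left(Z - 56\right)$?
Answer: $3584$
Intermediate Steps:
$U{\left(Z \right)} = 2 Z \left(-56 + Z\right)$
$P = 3584$
$P + U{\left(R{\left(0,-2 \right)} \right)} = 3584 + 2 \cdot 0 \left(-56 + 0\right) = 3584 + 2 \cdot 0 \left(-56\right) = 3584 + 0 = 3584$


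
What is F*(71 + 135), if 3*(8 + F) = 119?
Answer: 19570/3 ≈ 6523.3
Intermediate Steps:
F = 95/3 (F = -8 + (⅓)*119 = -8 + 119/3 = 95/3 ≈ 31.667)
F*(71 + 135) = 95*(71 + 135)/3 = (95/3)*206 = 19570/3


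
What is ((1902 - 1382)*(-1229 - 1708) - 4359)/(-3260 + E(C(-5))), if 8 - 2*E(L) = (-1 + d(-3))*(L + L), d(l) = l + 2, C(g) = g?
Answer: 1531599/3266 ≈ 468.95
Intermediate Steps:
d(l) = 2 + l
E(L) = 4 + 2*L (E(L) = 4 - (-1 + (2 - 3))*(L + L)/2 = 4 - (-1 - 1)*2*L/2 = 4 - (-1)*2*L = 4 - (-2)*L = 4 + 2*L)
((1902 - 1382)*(-1229 - 1708) - 4359)/(-3260 + E(C(-5))) = ((1902 - 1382)*(-1229 - 1708) - 4359)/(-3260 + (4 + 2*(-5))) = (520*(-2937) - 4359)/(-3260 + (4 - 10)) = (-1527240 - 4359)/(-3260 - 6) = -1531599/(-3266) = -1531599*(-1/3266) = 1531599/3266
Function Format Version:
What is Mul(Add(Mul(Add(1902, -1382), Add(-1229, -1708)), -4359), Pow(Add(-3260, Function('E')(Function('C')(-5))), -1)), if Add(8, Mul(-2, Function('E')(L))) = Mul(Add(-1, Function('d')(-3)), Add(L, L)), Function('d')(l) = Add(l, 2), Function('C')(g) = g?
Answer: Rational(1531599, 3266) ≈ 468.95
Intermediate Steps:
Function('d')(l) = Add(2, l)
Function('E')(L) = Add(4, Mul(2, L)) (Function('E')(L) = Add(4, Mul(Rational(-1, 2), Mul(Add(-1, Add(2, -3)), Add(L, L)))) = Add(4, Mul(Rational(-1, 2), Mul(Add(-1, -1), Mul(2, L)))) = Add(4, Mul(Rational(-1, 2), Mul(-2, Mul(2, L)))) = Add(4, Mul(Rational(-1, 2), Mul(-4, L))) = Add(4, Mul(2, L)))
Mul(Add(Mul(Add(1902, -1382), Add(-1229, -1708)), -4359), Pow(Add(-3260, Function('E')(Function('C')(-5))), -1)) = Mul(Add(Mul(Add(1902, -1382), Add(-1229, -1708)), -4359), Pow(Add(-3260, Add(4, Mul(2, -5))), -1)) = Mul(Add(Mul(520, -2937), -4359), Pow(Add(-3260, Add(4, -10)), -1)) = Mul(Add(-1527240, -4359), Pow(Add(-3260, -6), -1)) = Mul(-1531599, Pow(-3266, -1)) = Mul(-1531599, Rational(-1, 3266)) = Rational(1531599, 3266)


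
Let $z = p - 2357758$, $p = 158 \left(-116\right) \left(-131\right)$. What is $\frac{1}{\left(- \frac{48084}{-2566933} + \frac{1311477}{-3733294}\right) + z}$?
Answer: $\frac{9583115567302}{414083236701238075} \approx 2.3143 \cdot 10^{-5}$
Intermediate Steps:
$p = 2400968$ ($p = \left(-18328\right) \left(-131\right) = 2400968$)
$z = 43210$ ($z = 2400968 - 2357758 = 43210$)
$\frac{1}{\left(- \frac{48084}{-2566933} + \frac{1311477}{-3733294}\right) + z} = \frac{1}{\left(- \frac{48084}{-2566933} + \frac{1311477}{-3733294}\right) + 43210} = \frac{1}{\left(\left(-48084\right) \left(- \frac{1}{2566933}\right) + 1311477 \left(- \frac{1}{3733294}\right)\right) + 43210} = \frac{1}{\left(\frac{48084}{2566933} - \frac{1311477}{3733294}\right) + 43210} = \frac{1}{- \frac{3186961881345}{9583115567302} + 43210} = \frac{1}{\frac{414083236701238075}{9583115567302}} = \frac{9583115567302}{414083236701238075}$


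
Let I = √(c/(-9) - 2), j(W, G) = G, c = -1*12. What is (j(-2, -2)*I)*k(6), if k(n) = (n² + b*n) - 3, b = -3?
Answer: -10*I*√6 ≈ -24.495*I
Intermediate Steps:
c = -12
k(n) = -3 + n² - 3*n (k(n) = (n² - 3*n) - 3 = -3 + n² - 3*n)
I = I*√6/3 (I = √(-12/(-9) - 2) = √(-12*(-⅑) - 2) = √(4/3 - 2) = √(-⅔) = I*√6/3 ≈ 0.8165*I)
(j(-2, -2)*I)*k(6) = (-2*I*√6/3)*(-3 + 6² - 3*6) = (-2*I*√6/3)*(-3 + 36 - 18) = -2*I*√6/3*15 = -10*I*√6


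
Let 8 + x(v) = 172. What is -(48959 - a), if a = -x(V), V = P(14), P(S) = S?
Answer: -49123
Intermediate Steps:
V = 14
x(v) = 164 (x(v) = -8 + 172 = 164)
a = -164 (a = -1*164 = -164)
-(48959 - a) = -(48959 - 1*(-164)) = -(48959 + 164) = -1*49123 = -49123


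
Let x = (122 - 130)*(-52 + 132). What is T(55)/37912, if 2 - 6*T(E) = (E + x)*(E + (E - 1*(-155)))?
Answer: 155027/227472 ≈ 0.68152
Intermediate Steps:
x = -640 (x = -8*80 = -640)
T(E) = 1/3 - (-640 + E)*(155 + 2*E)/6 (T(E) = 1/3 - (E - 640)*(E + (E - 1*(-155)))/6 = 1/3 - (-640 + E)*(E + (E + 155))/6 = 1/3 - (-640 + E)*(E + (155 + E))/6 = 1/3 - (-640 + E)*(155 + 2*E)/6)
T(55)/37912 = (49601/3 - 1/3*55**2 + (375/2)*55)/37912 = (49601/3 - 1/3*3025 + 20625/2)*(1/37912) = (49601/3 - 3025/3 + 20625/2)*(1/37912) = (155027/6)*(1/37912) = 155027/227472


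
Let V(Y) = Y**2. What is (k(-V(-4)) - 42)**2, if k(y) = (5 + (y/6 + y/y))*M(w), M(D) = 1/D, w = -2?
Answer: 17161/9 ≈ 1906.8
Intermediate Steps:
k(y) = -3 - y/12 (k(y) = (5 + (y/6 + y/y))/(-2) = (5 + (y*(1/6) + 1))*(-1/2) = (5 + (y/6 + 1))*(-1/2) = (5 + (1 + y/6))*(-1/2) = (6 + y/6)*(-1/2) = -3 - y/12)
(k(-V(-4)) - 42)**2 = ((-3 - (-1)*(-4)**2/12) - 42)**2 = ((-3 - (-1)*16/12) - 42)**2 = ((-3 - 1/12*(-16)) - 42)**2 = ((-3 + 4/3) - 42)**2 = (-5/3 - 42)**2 = (-131/3)**2 = 17161/9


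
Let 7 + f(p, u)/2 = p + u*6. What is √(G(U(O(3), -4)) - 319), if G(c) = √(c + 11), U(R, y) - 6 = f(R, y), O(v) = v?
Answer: √(-319 + I*√39) ≈ 0.1748 + 17.861*I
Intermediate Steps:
f(p, u) = -14 + 2*p + 12*u (f(p, u) = -14 + 2*(p + u*6) = -14 + 2*(p + 6*u) = -14 + (2*p + 12*u) = -14 + 2*p + 12*u)
U(R, y) = -8 + 2*R + 12*y (U(R, y) = 6 + (-14 + 2*R + 12*y) = -8 + 2*R + 12*y)
G(c) = √(11 + c)
√(G(U(O(3), -4)) - 319) = √(√(11 + (-8 + 2*3 + 12*(-4))) - 319) = √(√(11 + (-8 + 6 - 48)) - 319) = √(√(11 - 50) - 319) = √(√(-39) - 319) = √(I*√39 - 319) = √(-319 + I*√39)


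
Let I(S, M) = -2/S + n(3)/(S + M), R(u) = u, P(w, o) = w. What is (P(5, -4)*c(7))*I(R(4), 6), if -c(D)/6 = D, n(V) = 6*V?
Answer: -273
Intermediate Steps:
c(D) = -6*D
I(S, M) = -2/S + 18/(M + S) (I(S, M) = -2/S + (6*3)/(S + M) = -2/S + 18/(M + S))
(P(5, -4)*c(7))*I(R(4), 6) = (5*(-6*7))*(2*(-1*6 + 8*4)/(4*(6 + 4))) = (5*(-42))*(2*(¼)*(-6 + 32)/10) = -420*26/(4*10) = -210*13/10 = -273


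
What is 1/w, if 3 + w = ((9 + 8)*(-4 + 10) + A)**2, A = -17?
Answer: 1/7222 ≈ 0.00013847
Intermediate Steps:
w = 7222 (w = -3 + ((9 + 8)*(-4 + 10) - 17)**2 = -3 + (17*6 - 17)**2 = -3 + (102 - 17)**2 = -3 + 85**2 = -3 + 7225 = 7222)
1/w = 1/7222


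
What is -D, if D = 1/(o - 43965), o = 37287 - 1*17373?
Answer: 1/24051 ≈ 4.1578e-5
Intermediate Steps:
o = 19914 (o = 37287 - 17373 = 19914)
D = -1/24051 (D = 1/(19914 - 43965) = 1/(-24051) = -1/24051 ≈ -4.1578e-5)
-D = -1*(-1/24051) = 1/24051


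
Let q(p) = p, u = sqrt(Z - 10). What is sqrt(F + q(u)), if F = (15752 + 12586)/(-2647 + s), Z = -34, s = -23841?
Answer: sqrt(-46913559 + 87701768*I*sqrt(11))/6622 ≈ 1.6806 + 1.9734*I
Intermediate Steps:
F = -14169/13244 (F = (15752 + 12586)/(-2647 - 23841) = 28338/(-26488) = 28338*(-1/26488) = -14169/13244 ≈ -1.0698)
u = 2*I*sqrt(11) (u = sqrt(-34 - 10) = sqrt(-44) = 2*I*sqrt(11) ≈ 6.6332*I)
sqrt(F + q(u)) = sqrt(-14169/13244 + 2*I*sqrt(11))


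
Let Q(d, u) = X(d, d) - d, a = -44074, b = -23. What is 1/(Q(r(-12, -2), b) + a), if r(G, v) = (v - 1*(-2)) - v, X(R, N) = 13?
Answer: -1/44063 ≈ -2.2695e-5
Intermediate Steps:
r(G, v) = 2 (r(G, v) = (v + 2) - v = (2 + v) - v = 2)
Q(d, u) = 13 - d
1/(Q(r(-12, -2), b) + a) = 1/((13 - 1*2) - 44074) = 1/((13 - 2) - 44074) = 1/(11 - 44074) = 1/(-44063) = -1/44063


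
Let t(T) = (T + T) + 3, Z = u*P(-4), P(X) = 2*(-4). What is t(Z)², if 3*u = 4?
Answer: 3025/9 ≈ 336.11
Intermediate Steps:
P(X) = -8
u = 4/3 (u = (⅓)*4 = 4/3 ≈ 1.3333)
Z = -32/3 (Z = (4/3)*(-8) = -32/3 ≈ -10.667)
t(T) = 3 + 2*T (t(T) = 2*T + 3 = 3 + 2*T)
t(Z)² = (3 + 2*(-32/3))² = (3 - 64/3)² = (-55/3)² = 3025/9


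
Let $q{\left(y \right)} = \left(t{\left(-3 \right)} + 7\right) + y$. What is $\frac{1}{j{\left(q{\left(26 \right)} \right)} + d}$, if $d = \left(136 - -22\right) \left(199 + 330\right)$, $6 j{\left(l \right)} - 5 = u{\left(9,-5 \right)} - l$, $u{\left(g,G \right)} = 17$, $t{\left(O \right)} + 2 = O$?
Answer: $\frac{1}{83581} \approx 1.1964 \cdot 10^{-5}$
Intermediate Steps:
$t{\left(O \right)} = -2 + O$
$q{\left(y \right)} = 2 + y$ ($q{\left(y \right)} = \left(\left(-2 - 3\right) + 7\right) + y = \left(-5 + 7\right) + y = 2 + y$)
$j{\left(l \right)} = \frac{11}{3} - \frac{l}{6}$ ($j{\left(l \right)} = \frac{5}{6} + \frac{17 - l}{6} = \frac{5}{6} - \left(- \frac{17}{6} + \frac{l}{6}\right) = \frac{11}{3} - \frac{l}{6}$)
$d = 83582$ ($d = \left(136 + 22\right) 529 = 158 \cdot 529 = 83582$)
$\frac{1}{j{\left(q{\left(26 \right)} \right)} + d} = \frac{1}{\left(\frac{11}{3} - \frac{2 + 26}{6}\right) + 83582} = \frac{1}{\left(\frac{11}{3} - \frac{14}{3}\right) + 83582} = \frac{1}{-1 + 83582} = \frac{1}{83581}$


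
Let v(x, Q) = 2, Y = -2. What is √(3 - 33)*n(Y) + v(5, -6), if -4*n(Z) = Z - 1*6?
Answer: 2 + 2*I*√30 ≈ 2.0 + 10.954*I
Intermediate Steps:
n(Z) = 3/2 - Z/4 (n(Z) = -(Z - 1*6)/4 = -(Z - 6)/4 = -(-6 + Z)/4 = 3/2 - Z/4)
√(3 - 33)*n(Y) + v(5, -6) = √(3 - 33)*(3/2 - ¼*(-2)) + 2 = √(-30)*(3/2 + ½) + 2 = (I*√30)*2 + 2 = 2*I*√30 + 2 = 2 + 2*I*√30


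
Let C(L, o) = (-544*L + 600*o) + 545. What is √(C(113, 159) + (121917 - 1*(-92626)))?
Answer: 2*√62254 ≈ 499.02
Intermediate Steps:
C(L, o) = 545 - 544*L + 600*o
√(C(113, 159) + (121917 - 1*(-92626))) = √((545 - 544*113 + 600*159) + (121917 - 1*(-92626))) = √((545 - 61472 + 95400) + (121917 + 92626)) = √(34473 + 214543) = √249016 = 2*√62254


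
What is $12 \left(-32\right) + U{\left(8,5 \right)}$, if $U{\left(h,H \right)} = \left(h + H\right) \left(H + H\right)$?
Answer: $-254$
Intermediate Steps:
$U{\left(h,H \right)} = 2 H \left(H + h\right)$ ($U{\left(h,H \right)} = \left(H + h\right) 2 H = 2 H \left(H + h\right)$)
$12 \left(-32\right) + U{\left(8,5 \right)} = 12 \left(-32\right) + 2 \cdot 5 \left(5 + 8\right) = -384 + 2 \cdot 5 \cdot 13 = -384 + 130 = -254$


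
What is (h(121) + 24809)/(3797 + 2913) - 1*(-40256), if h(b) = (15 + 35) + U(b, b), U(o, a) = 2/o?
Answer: 32687256901/811910 ≈ 40260.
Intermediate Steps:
h(b) = 50 + 2/b (h(b) = (15 + 35) + 2/b = 50 + 2/b)
(h(121) + 24809)/(3797 + 2913) - 1*(-40256) = ((50 + 2/121) + 24809)/(3797 + 2913) - 1*(-40256) = ((50 + 2*(1/121)) + 24809)/6710 + 40256 = ((50 + 2/121) + 24809)*(1/6710) + 40256 = (6052/121 + 24809)*(1/6710) + 40256 = (3007941/121)*(1/6710) + 40256 = 3007941/811910 + 40256 = 32687256901/811910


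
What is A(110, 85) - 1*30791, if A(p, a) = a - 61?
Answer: -30767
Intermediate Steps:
A(p, a) = -61 + a
A(110, 85) - 1*30791 = (-61 + 85) - 1*30791 = 24 - 30791 = -30767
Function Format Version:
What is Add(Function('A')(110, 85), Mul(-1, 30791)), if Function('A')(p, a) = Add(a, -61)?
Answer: -30767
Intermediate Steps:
Function('A')(p, a) = Add(-61, a)
Add(Function('A')(110, 85), Mul(-1, 30791)) = Add(Add(-61, 85), Mul(-1, 30791)) = Add(24, -30791) = -30767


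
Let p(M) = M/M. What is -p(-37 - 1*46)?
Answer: -1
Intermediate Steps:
p(M) = 1
-p(-37 - 1*46) = -1*1 = -1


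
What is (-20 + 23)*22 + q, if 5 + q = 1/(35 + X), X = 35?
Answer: 4271/70 ≈ 61.014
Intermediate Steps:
q = -349/70 (q = -5 + 1/(35 + 35) = -5 + 1/70 = -349/70 ≈ -4.9857)
(-20 + 23)*22 + q = (-20 + 23)*22 - 349/70 = 3*22 - 349/70 = 66 - 349/70 = 4271/70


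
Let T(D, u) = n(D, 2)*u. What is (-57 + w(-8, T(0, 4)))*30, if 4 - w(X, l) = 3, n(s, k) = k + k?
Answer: -1680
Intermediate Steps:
n(s, k) = 2*k
T(D, u) = 4*u (T(D, u) = (2*2)*u = 4*u)
w(X, l) = 1 (w(X, l) = 4 - 1*3 = 4 - 3 = 1)
(-57 + w(-8, T(0, 4)))*30 = (-57 + 1)*30 = -56*30 = -1680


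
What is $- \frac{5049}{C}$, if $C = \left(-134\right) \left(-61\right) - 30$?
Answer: $- \frac{5049}{8144} \approx -0.61997$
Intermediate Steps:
$C = 8144$ ($C = 8174 - 30 = 8144$)
$- \frac{5049}{C} = - \frac{5049}{8144}$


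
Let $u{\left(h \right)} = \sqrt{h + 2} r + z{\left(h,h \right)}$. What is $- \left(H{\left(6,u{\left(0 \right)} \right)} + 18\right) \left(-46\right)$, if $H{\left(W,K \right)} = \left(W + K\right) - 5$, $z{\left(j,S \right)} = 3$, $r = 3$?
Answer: $1012 + 138 \sqrt{2} \approx 1207.2$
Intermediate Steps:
$u{\left(h \right)} = 3 + 3 \sqrt{2 + h}$ ($u{\left(h \right)} = \sqrt{h + 2} \cdot 3 + 3 = \sqrt{2 + h} 3 + 3 = 3 \sqrt{2 + h} + 3 = 3 + 3 \sqrt{2 + h}$)
$H{\left(W,K \right)} = -5 + K + W$ ($H{\left(W,K \right)} = \left(K + W\right) - 5 = -5 + K + W$)
$- \left(H{\left(6,u{\left(0 \right)} \right)} + 18\right) \left(-46\right) = - \left(\left(-5 + \left(3 + 3 \sqrt{2 + 0}\right) + 6\right) + 18\right) \left(-46\right) = - \left(\left(-5 + \left(3 + 3 \sqrt{2}\right) + 6\right) + 18\right) \left(-46\right) = - \left(\left(4 + 3 \sqrt{2}\right) + 18\right) \left(-46\right) = - \left(22 + 3 \sqrt{2}\right) \left(-46\right) = - (-1012 - 138 \sqrt{2}) = 1012 + 138 \sqrt{2}$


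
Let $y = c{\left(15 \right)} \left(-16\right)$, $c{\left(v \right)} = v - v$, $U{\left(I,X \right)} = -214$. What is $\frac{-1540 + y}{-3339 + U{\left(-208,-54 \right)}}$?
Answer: $\frac{140}{323} \approx 0.43344$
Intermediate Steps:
$c{\left(v \right)} = 0$
$y = 0$ ($y = 0 \left(-16\right) = 0$)
$\frac{-1540 + y}{-3339 + U{\left(-208,-54 \right)}} = \frac{-1540 + 0}{-3339 - 214} = - \frac{1540}{-3553} = \left(-1540\right) \left(- \frac{1}{3553}\right) = \frac{140}{323}$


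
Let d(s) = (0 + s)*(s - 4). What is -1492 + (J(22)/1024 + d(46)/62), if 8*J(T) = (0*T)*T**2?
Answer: -45286/31 ≈ -1460.8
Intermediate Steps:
d(s) = s*(-4 + s)
J(T) = 0 (J(T) = ((0*T)*T**2)/8 = (0*T**2)/8 = (1/8)*0 = 0)
-1492 + (J(22)/1024 + d(46)/62) = -1492 + (0/1024 + (46*(-4 + 46))/62) = -1492 + (0*(1/1024) + (46*42)*(1/62)) = -1492 + (0 + 1932*(1/62)) = -1492 + (0 + 966/31) = -1492 + 966/31 = -45286/31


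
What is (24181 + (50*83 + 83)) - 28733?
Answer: -319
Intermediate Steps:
(24181 + (50*83 + 83)) - 28733 = (24181 + (4150 + 83)) - 28733 = (24181 + 4233) - 28733 = 28414 - 28733 = -319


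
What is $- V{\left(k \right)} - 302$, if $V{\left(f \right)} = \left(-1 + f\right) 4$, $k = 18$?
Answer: $-370$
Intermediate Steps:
$V{\left(f \right)} = -4 + 4 f$
$- V{\left(k \right)} - 302 = - (-4 + 4 \cdot 18) - 302 = - (-4 + 72) - 302 = \left(-1\right) 68 - 302 = -68 - 302 = -370$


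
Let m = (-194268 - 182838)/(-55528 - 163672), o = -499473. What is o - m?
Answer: -54742429353/109600 ≈ -4.9947e+5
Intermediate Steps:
m = 188553/109600 (m = -377106/(-219200) = -377106*(-1/219200) = 188553/109600 ≈ 1.7204)
o - m = -499473 - 1*188553/109600 = -499473 - 188553/109600 = -54742429353/109600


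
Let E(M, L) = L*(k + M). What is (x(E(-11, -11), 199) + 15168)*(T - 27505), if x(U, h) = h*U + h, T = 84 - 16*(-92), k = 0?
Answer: -1023584254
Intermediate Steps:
E(M, L) = L*M (E(M, L) = L*(0 + M) = L*M)
T = 1556 (T = 84 + 1472 = 1556)
x(U, h) = h + U*h (x(U, h) = U*h + h = h + U*h)
(x(E(-11, -11), 199) + 15168)*(T - 27505) = (199*(1 - 11*(-11)) + 15168)*(1556 - 27505) = (199*(1 + 121) + 15168)*(-25949) = (199*122 + 15168)*(-25949) = (24278 + 15168)*(-25949) = 39446*(-25949) = -1023584254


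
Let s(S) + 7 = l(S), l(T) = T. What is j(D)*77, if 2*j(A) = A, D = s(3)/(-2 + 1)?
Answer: 154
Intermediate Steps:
s(S) = -7 + S
D = 4 (D = (-7 + 3)/(-2 + 1) = -4/(-1) = -1*(-4) = 4)
j(A) = A/2
j(D)*77 = ((½)*4)*77 = 2*77 = 154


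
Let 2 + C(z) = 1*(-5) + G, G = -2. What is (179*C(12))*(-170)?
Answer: 273870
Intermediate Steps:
C(z) = -9 (C(z) = -2 + (1*(-5) - 2) = -2 + (-5 - 2) = -2 - 7 = -9)
(179*C(12))*(-170) = (179*(-9))*(-170) = -1611*(-170) = 273870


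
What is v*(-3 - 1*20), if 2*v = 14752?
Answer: -169648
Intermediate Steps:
v = 7376 (v = (½)*14752 = 7376)
v*(-3 - 1*20) = 7376*(-3 - 1*20) = 7376*(-3 - 20) = 7376*(-23) = -169648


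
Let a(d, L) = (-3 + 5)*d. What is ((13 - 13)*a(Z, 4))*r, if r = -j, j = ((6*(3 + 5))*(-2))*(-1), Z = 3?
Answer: 0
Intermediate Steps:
a(d, L) = 2*d
j = 96 (j = ((6*8)*(-2))*(-1) = (48*(-2))*(-1) = -96*(-1) = 96)
r = -96 (r = -1*96 = -96)
((13 - 13)*a(Z, 4))*r = ((13 - 13)*(2*3))*(-96) = (0*6)*(-96) = 0*(-96) = 0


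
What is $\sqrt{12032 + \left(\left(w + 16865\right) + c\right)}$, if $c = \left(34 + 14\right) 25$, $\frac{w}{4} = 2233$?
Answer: $\sqrt{39029} \approx 197.56$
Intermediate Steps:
$w = 8932$ ($w = 4 \cdot 2233 = 8932$)
$c = 1200$ ($c = 48 \cdot 25 = 1200$)
$\sqrt{12032 + \left(\left(w + 16865\right) + c\right)} = \sqrt{12032 + \left(\left(8932 + 16865\right) + 1200\right)} = \sqrt{12032 + \left(25797 + 1200\right)} = \sqrt{12032 + 26997} = \sqrt{39029}$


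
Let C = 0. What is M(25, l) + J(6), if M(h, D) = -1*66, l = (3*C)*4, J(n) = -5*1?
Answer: -71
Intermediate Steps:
J(n) = -5
l = 0 (l = (3*0)*4 = 0*4 = 0)
M(h, D) = -66
M(25, l) + J(6) = -66 - 5 = -71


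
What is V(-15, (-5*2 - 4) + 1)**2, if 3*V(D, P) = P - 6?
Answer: 361/9 ≈ 40.111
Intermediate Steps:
V(D, P) = -2 + P/3 (V(D, P) = (P - 6)/3 = (-6 + P)/3 = -2 + P/3)
V(-15, (-5*2 - 4) + 1)**2 = (-2 + ((-5*2 - 4) + 1)/3)**2 = (-2 + ((-10 - 4) + 1)/3)**2 = (-2 + (-14 + 1)/3)**2 = (-2 + (1/3)*(-13))**2 = (-2 - 13/3)**2 = (-19/3)**2 = 361/9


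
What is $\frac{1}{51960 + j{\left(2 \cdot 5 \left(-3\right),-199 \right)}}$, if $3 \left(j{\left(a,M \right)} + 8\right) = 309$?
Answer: $\frac{1}{52055} \approx 1.921 \cdot 10^{-5}$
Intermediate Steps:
$j{\left(a,M \right)} = 95$ ($j{\left(a,M \right)} = -8 + \frac{1}{3} \cdot 309 = -8 + 103 = 95$)
$\frac{1}{51960 + j{\left(2 \cdot 5 \left(-3\right),-199 \right)}} = \frac{1}{51960 + 95} = \frac{1}{52055}$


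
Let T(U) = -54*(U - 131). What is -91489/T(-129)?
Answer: -91489/14040 ≈ -6.5163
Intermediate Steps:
T(U) = 7074 - 54*U (T(U) = -54*(-131 + U) = 7074 - 54*U)
-91489/T(-129) = -91489/(7074 - 54*(-129)) = -91489/(7074 + 6966) = -91489/14040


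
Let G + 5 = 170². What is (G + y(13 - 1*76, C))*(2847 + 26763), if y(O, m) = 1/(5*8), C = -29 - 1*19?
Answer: 3422326761/4 ≈ 8.5558e+8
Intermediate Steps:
C = -48 (C = -29 - 19 = -48)
y(O, m) = 1/40
G = 28895 (G = -5 + 170² = -5 + 28900 = 28895)
(G + y(13 - 1*76, C))*(2847 + 26763) = (28895 + 1/40)*(2847 + 26763) = (1155801/40)*29610 = 3422326761/4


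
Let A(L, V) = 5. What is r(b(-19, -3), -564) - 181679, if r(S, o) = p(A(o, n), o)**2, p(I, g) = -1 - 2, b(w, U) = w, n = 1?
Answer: -181670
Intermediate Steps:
p(I, g) = -3
r(S, o) = 9 (r(S, o) = (-3)**2 = 9)
r(b(-19, -3), -564) - 181679 = 9 - 181679 = -181670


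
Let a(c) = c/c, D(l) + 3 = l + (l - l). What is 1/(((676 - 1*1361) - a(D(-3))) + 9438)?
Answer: 1/8752 ≈ 0.00011426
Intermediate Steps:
D(l) = -3 + l (D(l) = -3 + (l + (l - l)) = -3 + (l + 0) = -3 + l)
a(c) = 1
1/(((676 - 1*1361) - a(D(-3))) + 9438) = 1/(((676 - 1*1361) - 1*1) + 9438) = 1/(((676 - 1361) - 1) + 9438) = 1/((-685 - 1) + 9438) = 1/(-686 + 9438) = 1/8752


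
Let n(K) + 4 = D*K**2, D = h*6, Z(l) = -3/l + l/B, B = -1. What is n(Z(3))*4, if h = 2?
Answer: 752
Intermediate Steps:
Z(l) = -l - 3/l (Z(l) = -3/l + l/(-1) = -3/l + l*(-1) = -3/l - l = -l - 3/l)
D = 12 (D = 2*6 = 12)
n(K) = -4 + 12*K**2
n(Z(3))*4 = (-4 + 12*(-1*3 - 3/3)**2)*4 = (-4 + 12*(-3 - 3*1/3)**2)*4 = (-4 + 12*(-3 - 1)**2)*4 = (-4 + 12*(-4)**2)*4 = (-4 + 12*16)*4 = (-4 + 192)*4 = 188*4 = 752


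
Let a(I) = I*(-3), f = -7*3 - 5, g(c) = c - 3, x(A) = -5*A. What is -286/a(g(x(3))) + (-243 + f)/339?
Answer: -18580/3051 ≈ -6.0898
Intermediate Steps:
g(c) = -3 + c
f = -26 (f = -21 - 5 = -26)
a(I) = -3*I
-286/a(g(x(3))) + (-243 + f)/339 = -286*(-1/(3*(-3 - 5*3))) + (-243 - 26)/339 = -286*(-1/(3*(-3 - 15))) - 269*1/339 = -286/((-3*(-18))) - 269/339 = -286/54 - 269/339 = -286*1/54 - 269/339 = -143/27 - 269/339 = -18580/3051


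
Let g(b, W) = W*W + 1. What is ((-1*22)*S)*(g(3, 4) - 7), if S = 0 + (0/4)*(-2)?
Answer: 0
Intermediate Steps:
g(b, W) = 1 + W² (g(b, W) = W² + 1 = 1 + W²)
S = 0 (S = 0 + (0*(¼))*(-2) = 0 + 0*(-2) = 0 + 0 = 0)
((-1*22)*S)*(g(3, 4) - 7) = (-1*22*0)*((1 + 4²) - 7) = (-22*0)*((1 + 16) - 7) = 0*(17 - 7) = 0*10 = 0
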